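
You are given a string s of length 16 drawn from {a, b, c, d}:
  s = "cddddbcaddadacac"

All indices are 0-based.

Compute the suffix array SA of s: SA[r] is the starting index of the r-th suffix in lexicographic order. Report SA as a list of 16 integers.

[14, 12, 10, 7, 5, 15, 13, 6, 0, 11, 9, 4, 8, 3, 2, 1]

sorted suffixes:
  #0 SA[0]=14  'ac'
  #1 SA[1]=12  'acac'
  #2 SA[2]=10  'adacac'
  #3 SA[3]=7  'addadacac'
  #4 SA[4]=5  'bcaddadacac'
  #5 SA[5]=15  'c'
  #6 SA[6]=13  'cac'
  #7 SA[7]=6  'caddadacac'
  #8 SA[8]=0  'cddddbcaddadacac'
  #9 SA[9]=11  'dacac'
  #10 SA[10]=9  'dadacac'
  #11 SA[11]=4  'dbcaddadacac'
  #12 SA[12]=8  'ddadacac'
  #13 SA[13]=3  'ddbcaddadacac'
  #14 SA[14]=2  'dddbcaddadacac'
  #15 SA[15]=1  'ddddbcaddadacac'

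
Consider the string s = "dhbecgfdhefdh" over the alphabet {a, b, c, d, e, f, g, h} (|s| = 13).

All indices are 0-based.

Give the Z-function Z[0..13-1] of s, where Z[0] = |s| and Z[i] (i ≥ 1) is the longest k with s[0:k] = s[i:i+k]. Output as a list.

Z[0]=13
i=1: outside box; Z[1]=0
i=2: outside box; Z[2]=0
i=3: outside box; Z[3]=0
i=4: outside box; Z[4]=0
i=5: outside box; Z[5]=0
i=6: outside box; Z[6]=0
i=7: outside box; Z[7]=2 scan→box=[7,9)
i=8: min(r-i=1, Z[1]=0)=0; Z[8]=0
i=9: outside box; Z[9]=0
i=10: outside box; Z[10]=0
i=11: outside box; Z[11]=2 scan→box=[11,13)
i=12: min(r-i=1, Z[1]=0)=0; Z[12]=0

[13, 0, 0, 0, 0, 0, 0, 2, 0, 0, 0, 2, 0]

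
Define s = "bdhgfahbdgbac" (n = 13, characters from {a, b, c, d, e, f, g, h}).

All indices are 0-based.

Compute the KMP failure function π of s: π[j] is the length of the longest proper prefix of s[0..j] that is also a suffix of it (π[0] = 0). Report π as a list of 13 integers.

[0, 0, 0, 0, 0, 0, 0, 1, 2, 0, 1, 0, 0]

π[0] = 0
j=1 s[j]='d': π[1]=0 (border '')
j=2 s[j]='h': π[2]=0 (border '')
j=3 s[j]='g': π[3]=0 (border '')
j=4 s[j]='f': π[4]=0 (border '')
j=5 s[j]='a': π[5]=0 (border '')
j=6 s[j]='h': π[6]=0 (border '')
j=7 s[j]='b': π[7]=1 (border 'b')
j=8 s[j]='d': π[8]=2 (border 'bd')
j=9 s[j]='g': k: 2→0; π[9]=0 (border '')
j=10 s[j]='b': π[10]=1 (border 'b')
j=11 s[j]='a': k: 1→0; π[11]=0 (border '')
j=12 s[j]='c': π[12]=0 (border '')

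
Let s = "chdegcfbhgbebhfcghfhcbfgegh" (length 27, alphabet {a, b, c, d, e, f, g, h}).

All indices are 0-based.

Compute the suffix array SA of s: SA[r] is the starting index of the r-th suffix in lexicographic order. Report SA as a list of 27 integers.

[10, 21, 12, 7, 20, 5, 15, 0, 2, 11, 3, 24, 6, 14, 22, 18, 9, 4, 23, 25, 16, 26, 19, 1, 13, 17, 8]

rank | idx | suffix
   0 |  10 | bebhfcghfhcbfgegh
   1 |  21 | bfgegh
   2 |  12 | bhfcghfhcbfgegh
   3 |   7 | bhgbebhfcghfhcbfgegh
   4 |  20 | cbfgegh
   5 |   5 | cfbhgbebhfcghfhcbfgegh
   6 |  15 | cghfhcbfgegh
   7 |   0 | chdegcfbhgbebhfcghfhcbfgegh
   8 |   2 | degcfbhgbebhfcghfhcbfgegh
   9 |  11 | ebhfcghfhcbfgegh
  10 |   3 | egcfbhgbebhfcghfhcbfgegh
  11 |  24 | egh
  12 |   6 | fbhgbebhfcghfhcbfgegh
  13 |  14 | fcghfhcbfgegh
  14 |  22 | fgegh
  15 |  18 | fhcbfgegh
  16 |   9 | gbebhfcghfhcbfgegh
  17 |   4 | gcfbhgbebhfcghfhcbfgegh
  18 |  23 | gegh
  19 |  25 | gh
  20 |  16 | ghfhcbfgegh
  21 |  26 | h
  22 |  19 | hcbfgegh
  23 |   1 | hdegcfbhgbebhfcghfhcbfgegh
  24 |  13 | hfcghfhcbfgegh
  25 |  17 | hfhcbfgegh
  26 |   8 | hgbebhfcghfhcbfgegh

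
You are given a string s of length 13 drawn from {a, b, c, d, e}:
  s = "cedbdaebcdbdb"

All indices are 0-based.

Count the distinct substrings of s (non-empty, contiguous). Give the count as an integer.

79

rank→(start, suffix):
  0 → (5, 'aebcdbdb')
  1 → (12, 'b')
  2 → (7, 'bcdbdb')
  3 → (3, 'bdaebcdbdb')
  4 → (10, 'bdb')
  5 → (8, 'cdbdb')
  6 → (0, 'cedbdaebcdbdb')
  7 → (4, 'daebcdbdb')
  8 → (11, 'db')
  9 → (2, 'dbdaebcdbdb')
  10 → (9, 'dbdb')
  11 → (6, 'ebcdbdb')
  12 → (1, 'edbdaebcdbdb')

SA = [5, 12, 7, 3, 10, 8, 0, 4, 11, 2, 9, 6, 1]
rank  pair      lcp
   1  s[5:],s[12:]  0  ''
   2  s[12:],s[7:]  1  'b'
   3  s[7:],s[3:]  1  'b'
   4  s[3:],s[10:]  2  'bd'
   5  s[10:],s[8:]  0  ''
   6  s[8:],s[0:]  1  'c'
   7  s[0:],s[4:]  0  ''
   8  s[4:],s[11:]  1  'd'
   9  s[11:],s[2:]  2  'db'
  10  s[2:],s[9:]  3  'dbd'
  11  s[9:],s[6:]  0  ''
  12  s[6:],s[1:]  1  'e'

n(n+1)/2 = 13·14/2 = 91
Σ LCP = 0 + 0 + 1 + 1 + 2 + 0 + 1 + 0 + 1 + 2 + 3 + 0 + 1 = 12
distinct = 91 − 12 = 79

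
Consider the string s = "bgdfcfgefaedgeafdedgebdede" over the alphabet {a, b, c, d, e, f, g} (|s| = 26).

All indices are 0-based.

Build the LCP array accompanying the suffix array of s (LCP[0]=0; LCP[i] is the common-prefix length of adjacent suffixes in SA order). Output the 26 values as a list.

[0, 1, 0, 1, 0, 0, 2, 3, 1, 1, 3, 0, 1, 1, 1, 2, 4, 1, 0, 1, 1, 1, 0, 1, 2, 2]

rank | idx | suffix
   0 |   9 | aedgeafdedgebdede
   1 |  14 | afdedgebdede
   2 |  21 | bdede
   3 |   0 | bgdfcfgefaedgeafdedgebdede
   4 |   4 | cfgefaedgeafdedgebdede
   5 |  24 | de
   6 |  22 | dede
   7 |  16 | dedgebdede
   8 |   2 | dfcfgefaedgeafdedgebdede
   9 |  11 | dgeafdedgebdede
  10 |  18 | dgebdede
  11 |  25 | e
  12 |  13 | eafdedgebdede
  13 |  20 | ebdede
  14 |  23 | ede
  15 |  10 | edgeafdedgebdede
  16 |  17 | edgebdede
  17 |   7 | efaedgeafdedgebdede
  18 |   8 | faedgeafdedgebdede
  19 |   3 | fcfgefaedgeafdedgebdede
  20 |  15 | fdedgebdede
  21 |   5 | fgefaedgeafdedgebdede
  22 |   1 | gdfcfgefaedgeafdedgebdede
  23 |  12 | geafdedgebdede
  24 |  19 | gebdede
  25 |   6 | gefaedgeafdedgebdede

SA = [9, 14, 21, 0, 4, 24, 22, 16, 2, 11, 18, 25, 13, 20, 23, 10, 17, 7, 8, 3, 15, 5, 1, 12, 19, 6]
rank  pair      lcp
   1  s[9:],s[14:]  1  'a'
   2  s[14:],s[21:]  0  ''
   3  s[21:],s[0:]  1  'b'
   4  s[0:],s[4:]  0  ''
   5  s[4:],s[24:]  0  ''
   6  s[24:],s[22:]  2  'de'
   7  s[22:],s[16:]  3  'ded'
   8  s[16:],s[2:]  1  'd'
   9  s[2:],s[11:]  1  'd'
  10  s[11:],s[18:]  3  'dge'
  11  s[18:],s[25:]  0  ''
  12  s[25:],s[13:]  1  'e'
  13  s[13:],s[20:]  1  'e'
  14  s[20:],s[23:]  1  'e'
  15  s[23:],s[10:]  2  'ed'
  16  s[10:],s[17:]  4  'edge'
  17  s[17:],s[7:]  1  'e'
  18  s[7:],s[8:]  0  ''
  19  s[8:],s[3:]  1  'f'
  20  s[3:],s[15:]  1  'f'
  21  s[15:],s[5:]  1  'f'
  22  s[5:],s[1:]  0  ''
  23  s[1:],s[12:]  1  'g'
  24  s[12:],s[19:]  2  'ge'
  25  s[19:],s[6:]  2  'ge'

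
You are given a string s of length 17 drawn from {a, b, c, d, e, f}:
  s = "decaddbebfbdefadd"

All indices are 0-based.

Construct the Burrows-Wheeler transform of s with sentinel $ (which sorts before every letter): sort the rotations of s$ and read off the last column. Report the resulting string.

dfcfdeeddaa$bbddeb

rank  rotation            last
    0  $decaddbebfbdefadd  d
    1  add$decaddbebfbdef  f
    2  addbebfbdefadd$dec  c
    3  bdefadd$decaddbebf  f
    4  bebfbdefadd$decadd  d
    5  bfbdefadd$decaddbe  e
    6  caddbebfbdefadd$de  e
    7  d$decaddbebfbdefad  d
    8  dbebfbdefadd$decad  d
    9  dd$decaddbebfbdefa  a
   10  ddbebfbdefadd$deca  a
   11  decaddbebfbdefadd$  $
   12  defadd$decaddbebfb  b
   13  ebfbdefadd$decaddb  b
   14  ecaddbebfbdefadd$d  d
   15  efadd$decaddbebfbd  d
   16  fadd$decaddbebfbde  e
   17  fbdefadd$decaddbeb  b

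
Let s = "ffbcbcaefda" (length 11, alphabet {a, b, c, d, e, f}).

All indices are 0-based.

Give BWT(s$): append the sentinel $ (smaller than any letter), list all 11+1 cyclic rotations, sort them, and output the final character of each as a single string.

rank  rotation      last
    0  $ffbcbcaefda  a
    1  a$ffbcbcaefd  d
    2  aefda$ffbcbc  c
    3  bcaefda$ffbc  c
    4  bcbcaefda$ff  f
    5  caefda$ffbcb  b
    6  cbcaefda$ffb  b
    7  da$ffbcbcaef  f
    8  efda$ffbcbca  a
    9  fbcbcaefda$f  f
   10  fda$ffbcbcae  e
   11  ffbcbcaefda$  $

adccfbbfafe$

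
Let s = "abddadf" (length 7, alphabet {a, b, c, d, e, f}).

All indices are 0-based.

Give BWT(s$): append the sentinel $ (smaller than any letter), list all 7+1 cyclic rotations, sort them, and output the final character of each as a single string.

rank  rotation  last
    0  $abddadf  f
    1  abddadf$  $
    2  adf$abdd  d
    3  bddadf$a  a
    4  dadf$abd  d
    5  ddadf$ab  b
    6  df$abdda  a
    7  f$abddad  d

f$dadbad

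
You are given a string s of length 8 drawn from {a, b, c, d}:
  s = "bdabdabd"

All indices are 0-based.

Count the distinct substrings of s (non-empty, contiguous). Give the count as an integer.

21

rank | idx | suffix
   0 |   5 | abd
   1 |   2 | abdabd
   2 |   6 | bd
   3 |   3 | bdabd
   4 |   0 | bdabdabd
   5 |   7 | d
   6 |   4 | dabd
   7 |   1 | dabdabd

SA = [5, 2, 6, 3, 0, 7, 4, 1]
[i] adj suffixes → lcp
  [1] 5/2 → 3 ('abd')
  [2] 2/6 → 0 ('')
  [3] 6/3 → 2 ('bd')
  [4] 3/0 → 5 ('bdabd')
  [5] 0/7 → 0 ('')
  [6] 7/4 → 1 ('d')
  [7] 4/1 → 4 ('dabd')

n(n+1)/2 = 8·9/2 = 36
Σ LCP = 0 + 3 + 0 + 2 + 5 + 0 + 1 + 4 = 15
distinct = 36 − 15 = 21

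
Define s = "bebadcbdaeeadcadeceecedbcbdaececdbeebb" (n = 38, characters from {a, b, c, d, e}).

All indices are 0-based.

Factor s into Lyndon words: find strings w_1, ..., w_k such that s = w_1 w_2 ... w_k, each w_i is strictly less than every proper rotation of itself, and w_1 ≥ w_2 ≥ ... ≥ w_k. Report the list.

emit factor 1: 'be' (i=0, period=2)
emit factor 2: 'b' (i=2, period=1)
emit factor 3: 'adcbdaee' (i=3, period=8)
emit factor 4: 'adcadeceecedbcbdaececdbeebb' (i=11, period=27)

["be", "b", "adcbdaee", "adcadeceecedbcbdaececdbeebb"]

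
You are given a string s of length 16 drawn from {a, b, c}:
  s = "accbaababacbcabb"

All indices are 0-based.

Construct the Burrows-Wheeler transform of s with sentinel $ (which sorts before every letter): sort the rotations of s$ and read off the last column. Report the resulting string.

rank  rotation           last
    0  $accbaababacbcabb  b
    1  aababacbcabb$accb  b
    2  ababacbcabb$accba  a
    3  abacbcabb$accbaab  b
    4  abb$accbaababacbc  c
    5  acbcabb$accbaabab  b
    6  accbaababacbcabb$  $
    7  b$accbaababacbcab  b
    8  baababacbcabb$acc  c
    9  babacbcabb$accbaa  a
   10  bacbcabb$accbaaba  a
   11  bb$accbaababacbca  a
   12  bcabb$accbaababac  c
   13  cabb$accbaababacb  b
   14  cbaababacbcabb$ac  c
   15  cbcabb$accbaababa  a
   16  ccbaababacbcabb$a  a

bbabcb$bcaaacbcaa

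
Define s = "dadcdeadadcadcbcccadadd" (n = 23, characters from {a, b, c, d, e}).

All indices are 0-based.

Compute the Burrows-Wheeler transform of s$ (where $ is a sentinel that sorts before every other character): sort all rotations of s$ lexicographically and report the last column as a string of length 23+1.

decdcddccddcbdda$aaaaacd

rank  rotation                  last
    0  $dadcdeadadcadcbcccadadd  d
    1  adadcadcbcccadadd$dadcde  e
    2  adadd$dadcdeadadcadcbccc  c
    3  adcadcbcccadadd$dadcdead  d
    4  adcbcccadadd$dadcdeadadc  c
    5  adcdeadadcadcbcccadadd$d  d
    6  add$dadcdeadadcadcbcccad  d
    7  bcccadadd$dadcdeadadcadc  c
    8  cadadd$dadcdeadadcadcbcc  c
    9  cadcbcccadadd$dadcdeadad  d
   10  cbcccadadd$dadcdeadadcad  d
   11  ccadadd$dadcdeadadcadcbc  c
   12  cccadadd$dadcdeadadcadcb  b
   13  cdeadadcadcbcccadadd$dad  d
   14  d$dadcdeadadcadcbcccadad  d
   15  dadcadcbcccadadd$dadcdea  a
   16  dadcdeadadcadcbcccadadd$  $
   17  dadd$dadcdeadadcadcbccca  a
   18  dcadcbcccadadd$dadcdeada  a
   19  dcbcccadadd$dadcdeadadca  a
   20  dcdeadadcadcbcccadadd$da  a
   21  dd$dadcdeadadcadcbcccada  a
   22  deadadcadcbcccadadd$dadc  c
   23  eadadcadcbcccadadd$dadcd  d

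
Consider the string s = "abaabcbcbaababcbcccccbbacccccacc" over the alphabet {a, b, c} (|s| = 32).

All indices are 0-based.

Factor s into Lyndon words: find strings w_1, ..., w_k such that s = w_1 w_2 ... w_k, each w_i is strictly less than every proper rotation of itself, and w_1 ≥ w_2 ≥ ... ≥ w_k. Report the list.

emit factor 1: 'ab' (i=0, period=2)
emit factor 2: 'aabcbcb' (i=2, period=7)
emit factor 3: 'aababcbcccccbbacccccacc' (i=9, period=23)

["ab", "aabcbcb", "aababcbcccccbbacccccacc"]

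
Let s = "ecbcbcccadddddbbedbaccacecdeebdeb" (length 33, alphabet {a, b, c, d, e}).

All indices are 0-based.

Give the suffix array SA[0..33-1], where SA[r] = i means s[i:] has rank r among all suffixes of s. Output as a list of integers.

sorted suffixes:
  #0 SA[0]=19  'accacecdeebdeb'
  #1 SA[1]=22  'acecdeebdeb'
  #2 SA[2]=8  'adddddbbedbaccacecdeebdeb'
  #3 SA[3]=32  'b'
  #4 SA[4]=18  'baccacecdeebdeb'
  #5 SA[5]=14  'bbedbaccacecdeebdeb'
  #6 SA[6]=2  'bcbcccadddddbbedbaccacecdeebdeb'
  #7 SA[7]=4  'bcccadddddbbedbaccacecdeebdeb'
  #8 SA[8]=29  'bdeb'
  #9 SA[9]=15  'bedbaccacecdeebdeb'
  #10 SA[10]=21  'cacecdeebdeb'
  #11 SA[11]=7  'cadddddbbedbaccacecdeebdeb'
  #12 SA[12]=1  'cbcbcccadddddbbedbaccacecdeebdeb'
  #13 SA[13]=3  'cbcccadddddbbedbaccacecdeebdeb'
  #14 SA[14]=20  'ccacecdeebdeb'
  #15 SA[15]=6  'ccadddddbbedbaccacecdeebdeb'
  #16 SA[16]=5  'cccadddddbbedbaccacecdeebdeb'
  #17 SA[17]=25  'cdeebdeb'
  #18 SA[18]=23  'cecdeebdeb'
  #19 SA[19]=17  'dbaccacecdeebdeb'
  #20 SA[20]=13  'dbbedbaccacecdeebdeb'
  #21 SA[21]=12  'ddbbedbaccacecdeebdeb'
  #22 SA[22]=11  'dddbbedbaccacecdeebdeb'
  #23 SA[23]=10  'ddddbbedbaccacecdeebdeb'
  #24 SA[24]=9  'dddddbbedbaccacecdeebdeb'
  #25 SA[25]=30  'deb'
  #26 SA[26]=26  'deebdeb'
  #27 SA[27]=31  'eb'
  #28 SA[28]=28  'ebdeb'
  #29 SA[29]=0  'ecbcbcccadddddbbedbaccacecdeebdeb'
  #30 SA[30]=24  'ecdeebdeb'
  #31 SA[31]=16  'edbaccacecdeebdeb'
  #32 SA[32]=27  'eebdeb'

[19, 22, 8, 32, 18, 14, 2, 4, 29, 15, 21, 7, 1, 3, 20, 6, 5, 25, 23, 17, 13, 12, 11, 10, 9, 30, 26, 31, 28, 0, 24, 16, 27]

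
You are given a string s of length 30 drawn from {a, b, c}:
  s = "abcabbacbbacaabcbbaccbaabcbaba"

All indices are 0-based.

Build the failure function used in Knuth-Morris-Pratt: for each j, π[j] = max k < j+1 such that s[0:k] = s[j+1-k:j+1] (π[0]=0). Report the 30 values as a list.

[0, 0, 0, 1, 2, 0, 1, 0, 0, 0, 1, 0, 1, 1, 2, 3, 0, 0, 1, 0, 0, 0, 1, 1, 2, 3, 0, 1, 2, 1]

π[0] = 0
j=1 s[j]='b': π[1]=0 (border '')
j=2 s[j]='c': π[2]=0 (border '')
j=3 s[j]='a': π[3]=1 (border 'a')
j=4 s[j]='b': π[4]=2 (border 'ab')
j=5 s[j]='b': k: 2→0; π[5]=0 (border '')
j=6 s[j]='a': π[6]=1 (border 'a')
j=7 s[j]='c': k: 1→0; π[7]=0 (border '')
j=8 s[j]='b': π[8]=0 (border '')
j=9 s[j]='b': π[9]=0 (border '')
j=10 s[j]='a': π[10]=1 (border 'a')
j=11 s[j]='c': k: 1→0; π[11]=0 (border '')
j=12 s[j]='a': π[12]=1 (border 'a')
j=13 s[j]='a': k: 1→0; π[13]=1 (border 'a')
j=14 s[j]='b': π[14]=2 (border 'ab')
j=15 s[j]='c': π[15]=3 (border 'abc')
j=16 s[j]='b': k: 3→0; π[16]=0 (border '')
j=17 s[j]='b': π[17]=0 (border '')
j=18 s[j]='a': π[18]=1 (border 'a')
j=19 s[j]='c': k: 1→0; π[19]=0 (border '')
j=20 s[j]='c': π[20]=0 (border '')
j=21 s[j]='b': π[21]=0 (border '')
j=22 s[j]='a': π[22]=1 (border 'a')
j=23 s[j]='a': k: 1→0; π[23]=1 (border 'a')
j=24 s[j]='b': π[24]=2 (border 'ab')
j=25 s[j]='c': π[25]=3 (border 'abc')
j=26 s[j]='b': k: 3→0; π[26]=0 (border '')
j=27 s[j]='a': π[27]=1 (border 'a')
j=28 s[j]='b': π[28]=2 (border 'ab')
j=29 s[j]='a': k: 2→0; π[29]=1 (border 'a')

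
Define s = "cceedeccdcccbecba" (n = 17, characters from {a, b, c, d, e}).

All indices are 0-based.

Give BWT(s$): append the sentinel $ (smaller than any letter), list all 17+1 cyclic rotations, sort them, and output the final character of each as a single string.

abcceccde$cccebdec

rank  rotation            last
    0  $cceedeccdcccbecba  a
    1  a$cceedeccdcccbecb  b
    2  ba$cceedeccdcccbec  c
    3  becba$cceedeccdccc  c
    4  cba$cceedeccdcccbe  e
    5  cbecba$cceedeccdcc  c
    6  ccbecba$cceedeccdc  c
    7  cccbecba$cceedeccd  d
    8  ccdcccbecba$cceede  e
    9  cceedeccdcccbecba$  $
   10  cdcccbecba$cceedec  c
   11  ceedeccdcccbecba$c  c
   12  dcccbecba$cceedecc  c
   13  deccdcccbecba$ccee  e
   14  ecba$cceedeccdcccb  b
   15  eccdcccbecba$cceed  d
   16  edeccdcccbecba$cce  e
   17  eedeccdcccbecba$cc  c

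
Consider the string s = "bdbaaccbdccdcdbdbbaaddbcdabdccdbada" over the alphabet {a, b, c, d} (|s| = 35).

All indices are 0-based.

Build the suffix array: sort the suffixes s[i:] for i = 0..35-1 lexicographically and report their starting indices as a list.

sorted suffixes:
  #0 SA[0]=34  'a'
  #1 SA[1]=3  'aaccbdccdcdbdbbaaddbcdabdccdbada'
  #2 SA[2]=18  'aaddbcdabdccdbada'
  #3 SA[3]=25  'abdccdbada'
  #4 SA[4]=4  'accbdccdcdbdbbaaddbcdabdccdbada'
  #5 SA[5]=32  'ada'
  #6 SA[6]=19  'addbcdabdccdbada'
  #7 SA[7]=2  'baaccbdccdcdbdbbaaddbcdabdccdbada'
  #8 SA[8]=17  'baaddbcdabdccdbada'
  #9 SA[9]=31  'bada'
  #10 SA[10]=16  'bbaaddbcdabdccdbada'
  #11 SA[11]=22  'bcdabdccdbada'
  #12 SA[12]=0  'bdbaaccbdccdcdbdbbaaddbcdabdccdbada'
  #13 SA[13]=14  'bdbbaaddbcdabdccdbada'
  #14 SA[14]=26  'bdccdbada'
  #15 SA[15]=7  'bdccdcdbdbbaaddbcdabdccdbada'
  #16 SA[16]=6  'cbdccdcdbdbbaaddbcdabdccdbada'
  #17 SA[17]=5  'ccbdccdcdbdbbaaddbcdabdccdbada'
  #18 SA[18]=28  'ccdbada'
  #19 SA[19]=9  'ccdcdbdbbaaddbcdabdccdbada'
  #20 SA[20]=23  'cdabdccdbada'
  #21 SA[21]=29  'cdbada'
  #22 SA[22]=12  'cdbdbbaaddbcdabdccdbada'
  #23 SA[23]=10  'cdcdbdbbaaddbcdabdccdbada'
  #24 SA[24]=33  'da'
  #25 SA[25]=24  'dabdccdbada'
  #26 SA[26]=1  'dbaaccbdccdcdbdbbaaddbcdabdccdbada'
  #27 SA[27]=30  'dbada'
  #28 SA[28]=15  'dbbaaddbcdabdccdbada'
  #29 SA[29]=21  'dbcdabdccdbada'
  #30 SA[30]=13  'dbdbbaaddbcdabdccdbada'
  #31 SA[31]=27  'dccdbada'
  #32 SA[32]=8  'dccdcdbdbbaaddbcdabdccdbada'
  #33 SA[33]=11  'dcdbdbbaaddbcdabdccdbada'
  #34 SA[34]=20  'ddbcdabdccdbada'

[34, 3, 18, 25, 4, 32, 19, 2, 17, 31, 16, 22, 0, 14, 26, 7, 6, 5, 28, 9, 23, 29, 12, 10, 33, 24, 1, 30, 15, 21, 13, 27, 8, 11, 20]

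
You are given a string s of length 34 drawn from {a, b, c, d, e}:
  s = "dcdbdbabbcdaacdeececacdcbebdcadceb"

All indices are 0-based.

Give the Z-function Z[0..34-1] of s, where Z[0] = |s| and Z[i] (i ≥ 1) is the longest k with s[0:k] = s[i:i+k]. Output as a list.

[34, 0, 1, 0, 1, 0, 0, 0, 0, 0, 1, 0, 0, 0, 1, 0, 0, 0, 0, 0, 0, 0, 2, 0, 0, 0, 0, 2, 0, 0, 2, 0, 0, 0]

Z[0]=34
i=1: outside box; Z[1]=0
i=2: outside box; Z[2]=1 extend→box=[2,3)
i=3: outside box; Z[3]=0
i=4: outside box; Z[4]=1 extend→box=[4,5)
i=5: outside box; Z[5]=0
i=6: outside box; Z[6]=0
i=7: outside box; Z[7]=0
i=8: outside box; Z[8]=0
i=9: outside box; Z[9]=0
i=10: outside box; Z[10]=1 extend→box=[10,11)
i=11: outside box; Z[11]=0
i=12: outside box; Z[12]=0
i=13: outside box; Z[13]=0
i=14: outside box; Z[14]=1 extend→box=[14,15)
i=15: outside box; Z[15]=0
i=16: outside box; Z[16]=0
i=17: outside box; Z[17]=0
i=18: outside box; Z[18]=0
i=19: outside box; Z[19]=0
i=20: outside box; Z[20]=0
i=21: outside box; Z[21]=0
i=22: outside box; Z[22]=2 extend→box=[22,24)
i=23: min(r-i=1, Z[1]=0)=0; Z[23]=0
i=24: outside box; Z[24]=0
i=25: outside box; Z[25]=0
i=26: outside box; Z[26]=0
i=27: outside box; Z[27]=2 extend→box=[27,29)
i=28: min(r-i=1, Z[1]=0)=0; Z[28]=0
i=29: outside box; Z[29]=0
i=30: outside box; Z[30]=2 extend→box=[30,32)
i=31: min(r-i=1, Z[1]=0)=0; Z[31]=0
i=32: outside box; Z[32]=0
i=33: outside box; Z[33]=0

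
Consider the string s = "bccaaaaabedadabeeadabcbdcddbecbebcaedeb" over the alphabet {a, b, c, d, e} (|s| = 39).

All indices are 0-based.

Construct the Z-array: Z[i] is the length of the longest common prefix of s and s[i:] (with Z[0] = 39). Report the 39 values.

Z[0]=39
i=1: i≥r, start 0; Z[1]=0
i=2: i≥r, start 0; Z[2]=0
i=3: i≥r, start 0; Z[3]=0
i=4: i≥r, start 0; Z[4]=0
i=5: i≥r, start 0; Z[5]=0
i=6: i≥r, start 0; Z[6]=0
i=7: i≥r, start 0; Z[7]=0
i=8: i≥r, start 0; Z[8]=1 scan→box=[8,9)
i=9: i≥r, start 0; Z[9]=0
i=10: i≥r, start 0; Z[10]=0
i=11: i≥r, start 0; Z[11]=0
i=12: i≥r, start 0; Z[12]=0
i=13: i≥r, start 0; Z[13]=0
i=14: i≥r, start 0; Z[14]=1 scan→box=[14,15)
i=15: i≥r, start 0; Z[15]=0
i=16: i≥r, start 0; Z[16]=0
i=17: i≥r, start 0; Z[17]=0
i=18: i≥r, start 0; Z[18]=0
i=19: i≥r, start 0; Z[19]=0
i=20: i≥r, start 0; Z[20]=2 scan→box=[20,22)
i=21: min(r-i=1, Z[1]=0)=0; Z[21]=0
i=22: i≥r, start 0; Z[22]=1 scan→box=[22,23)
i=23: i≥r, start 0; Z[23]=0
i=24: i≥r, start 0; Z[24]=0
i=25: i≥r, start 0; Z[25]=0
i=26: i≥r, start 0; Z[26]=0
i=27: i≥r, start 0; Z[27]=1 scan→box=[27,28)
i=28: i≥r, start 0; Z[28]=0
i=29: i≥r, start 0; Z[29]=0
i=30: i≥r, start 0; Z[30]=1 scan→box=[30,31)
i=31: i≥r, start 0; Z[31]=0
i=32: i≥r, start 0; Z[32]=2 scan→box=[32,34)
i=33: min(r-i=1, Z[1]=0)=0; Z[33]=0
i=34: i≥r, start 0; Z[34]=0
i=35: i≥r, start 0; Z[35]=0
i=36: i≥r, start 0; Z[36]=0
i=37: i≥r, start 0; Z[37]=0
i=38: i≥r, start 0; Z[38]=1 scan→box=[38,39)

[39, 0, 0, 0, 0, 0, 0, 0, 1, 0, 0, 0, 0, 0, 1, 0, 0, 0, 0, 0, 2, 0, 1, 0, 0, 0, 0, 1, 0, 0, 1, 0, 2, 0, 0, 0, 0, 0, 1]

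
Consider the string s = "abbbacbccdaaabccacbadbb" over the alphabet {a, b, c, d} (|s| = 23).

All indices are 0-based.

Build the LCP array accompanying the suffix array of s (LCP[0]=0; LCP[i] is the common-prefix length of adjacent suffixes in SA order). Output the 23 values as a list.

[0, 2, 1, 2, 1, 3, 1, 0, 1, 2, 1, 2, 2, 1, 3, 0, 1, 2, 1, 2, 1, 0, 1]

rank→(start, suffix):
  0 → (10, 'aaabccacbadbb')
  1 → (11, 'aabccacbadbb')
  2 → (0, 'abbbacbccdaaabccacbadbb')
  3 → (12, 'abccacbadbb')
  4 → (16, 'acbadbb')
  5 → (4, 'acbccdaaabccacbadbb')
  6 → (19, 'adbb')
  7 → (22, 'b')
  8 → (3, 'bacbccdaaabccacbadbb')
  9 → (18, 'badbb')
  10 → (21, 'bb')
  11 → (2, 'bbacbccdaaabccacbadbb')
  12 → (1, 'bbbacbccdaaabccacbadbb')
  13 → (13, 'bccacbadbb')
  14 → (6, 'bccdaaabccacbadbb')
  15 → (15, 'cacbadbb')
  16 → (17, 'cbadbb')
  17 → (5, 'cbccdaaabccacbadbb')
  18 → (14, 'ccacbadbb')
  19 → (7, 'ccdaaabccacbadbb')
  20 → (8, 'cdaaabccacbadbb')
  21 → (9, 'daaabccacbadbb')
  22 → (20, 'dbb')

SA = [10, 11, 0, 12, 16, 4, 19, 22, 3, 18, 21, 2, 1, 13, 6, 15, 17, 5, 14, 7, 8, 9, 20]
rank  pair      lcp
   1  s[10:],s[11:]  2  'aa'
   2  s[11:],s[0:]  1  'a'
   3  s[0:],s[12:]  2  'ab'
   4  s[12:],s[16:]  1  'a'
   5  s[16:],s[4:]  3  'acb'
   6  s[4:],s[19:]  1  'a'
   7  s[19:],s[22:]  0  ''
   8  s[22:],s[3:]  1  'b'
   9  s[3:],s[18:]  2  'ba'
  10  s[18:],s[21:]  1  'b'
  11  s[21:],s[2:]  2  'bb'
  12  s[2:],s[1:]  2  'bb'
  13  s[1:],s[13:]  1  'b'
  14  s[13:],s[6:]  3  'bcc'
  15  s[6:],s[15:]  0  ''
  16  s[15:],s[17:]  1  'c'
  17  s[17:],s[5:]  2  'cb'
  18  s[5:],s[14:]  1  'c'
  19  s[14:],s[7:]  2  'cc'
  20  s[7:],s[8:]  1  'c'
  21  s[8:],s[9:]  0  ''
  22  s[9:],s[20:]  1  'd'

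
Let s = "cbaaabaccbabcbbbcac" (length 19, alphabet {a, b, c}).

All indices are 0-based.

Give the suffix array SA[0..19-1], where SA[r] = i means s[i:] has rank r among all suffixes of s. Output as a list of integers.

[2, 3, 4, 10, 17, 6, 1, 9, 5, 13, 14, 15, 11, 18, 16, 0, 8, 12, 7]

sorted suffixes:
  #0 SA[0]=2  'aaabaccbabcbbbcac'
  #1 SA[1]=3  'aabaccbabcbbbcac'
  #2 SA[2]=4  'abaccbabcbbbcac'
  #3 SA[3]=10  'abcbbbcac'
  #4 SA[4]=17  'ac'
  #5 SA[5]=6  'accbabcbbbcac'
  #6 SA[6]=1  'baaabaccbabcbbbcac'
  #7 SA[7]=9  'babcbbbcac'
  #8 SA[8]=5  'baccbabcbbbcac'
  #9 SA[9]=13  'bbbcac'
  #10 SA[10]=14  'bbcac'
  #11 SA[11]=15  'bcac'
  #12 SA[12]=11  'bcbbbcac'
  #13 SA[13]=18  'c'
  #14 SA[14]=16  'cac'
  #15 SA[15]=0  'cbaaabaccbabcbbbcac'
  #16 SA[16]=8  'cbabcbbbcac'
  #17 SA[17]=12  'cbbbcac'
  #18 SA[18]=7  'ccbabcbbbcac'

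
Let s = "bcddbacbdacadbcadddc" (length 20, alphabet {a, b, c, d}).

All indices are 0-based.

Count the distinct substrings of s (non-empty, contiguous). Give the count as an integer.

186

rank→(start, suffix):
  0 → (9, 'acadbcadddc')
  1 → (5, 'acbdacadbcadddc')
  2 → (11, 'adbcadddc')
  3 → (15, 'adddc')
  4 → (4, 'bacbdacadbcadddc')
  5 → (13, 'bcadddc')
  6 → (0, 'bcddbacbdacadbcadddc')
  7 → (7, 'bdacadbcadddc')
  8 → (19, 'c')
  9 → (10, 'cadbcadddc')
  10 → (14, 'cadddc')
  11 → (6, 'cbdacadbcadddc')
  12 → (1, 'cddbacbdacadbcadddc')
  13 → (8, 'dacadbcadddc')
  14 → (3, 'dbacbdacadbcadddc')
  15 → (12, 'dbcadddc')
  16 → (18, 'dc')
  17 → (2, 'ddbacbdacadbcadddc')
  18 → (17, 'ddc')
  19 → (16, 'dddc')

SA = [9, 5, 11, 15, 4, 13, 0, 7, 19, 10, 14, 6, 1, 8, 3, 12, 18, 2, 17, 16]
[i] adj suffixes → lcp
  [1] 9/5 → 2 ('ac')
  [2] 5/11 → 1 ('a')
  [3] 11/15 → 2 ('ad')
  [4] 15/4 → 0 ('')
  [5] 4/13 → 1 ('b')
  [6] 13/0 → 2 ('bc')
  [7] 0/7 → 1 ('b')
  [8] 7/19 → 0 ('')
  [9] 19/10 → 1 ('c')
  [10] 10/14 → 3 ('cad')
  [11] 14/6 → 1 ('c')
  [12] 6/1 → 1 ('c')
  [13] 1/8 → 0 ('')
  [14] 8/3 → 1 ('d')
  [15] 3/12 → 2 ('db')
  [16] 12/18 → 1 ('d')
  [17] 18/2 → 1 ('d')
  [18] 2/17 → 2 ('dd')
  [19] 17/16 → 2 ('dd')

n(n+1)/2 = 20·21/2 = 210
Σ LCP = 0 + 2 + 1 + 2 + 0 + 1 + 2 + 1 + 0 + 1 + 3 + 1 + 1 + 0 + 1 + 2 + 1 + 1 + 2 + 2 = 24
distinct = 210 − 24 = 186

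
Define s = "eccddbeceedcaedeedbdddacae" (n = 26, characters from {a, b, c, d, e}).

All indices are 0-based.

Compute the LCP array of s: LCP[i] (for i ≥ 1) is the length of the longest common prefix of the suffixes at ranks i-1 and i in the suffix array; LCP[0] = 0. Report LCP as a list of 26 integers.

sorted suffixes:
  #0 SA[0]=22  'acae'
  #1 SA[1]=24  'ae'
  #2 SA[2]=12  'aedeedbdddacae'
  #3 SA[3]=18  'bdddacae'
  #4 SA[4]=5  'beceedcaedeedbdddacae'
  #5 SA[5]=23  'cae'
  #6 SA[6]=11  'caedeedbdddacae'
  #7 SA[7]=1  'ccddbeceedcaedeedbdddacae'
  #8 SA[8]=2  'cddbeceedcaedeedbdddacae'
  #9 SA[9]=7  'ceedcaedeedbdddacae'
  #10 SA[10]=21  'dacae'
  #11 SA[11]=17  'dbdddacae'
  #12 SA[12]=4  'dbeceedcaedeedbdddacae'
  #13 SA[13]=10  'dcaedeedbdddacae'
  #14 SA[14]=20  'ddacae'
  #15 SA[15]=3  'ddbeceedcaedeedbdddacae'
  #16 SA[16]=19  'dddacae'
  #17 SA[17]=14  'deedbdddacae'
  #18 SA[18]=25  'e'
  #19 SA[19]=0  'eccddbeceedcaedeedbdddacae'
  #20 SA[20]=6  'eceedcaedeedbdddacae'
  #21 SA[21]=16  'edbdddacae'
  #22 SA[22]=9  'edcaedeedbdddacae'
  #23 SA[23]=13  'edeedbdddacae'
  #24 SA[24]=15  'eedbdddacae'
  #25 SA[25]=8  'eedcaedeedbdddacae'

SA = [22, 24, 12, 18, 5, 23, 11, 1, 2, 7, 21, 17, 4, 10, 20, 3, 19, 14, 25, 0, 6, 16, 9, 13, 15, 8]
i: (SA[i-1],SA[i]) lcp shared
  1: (22,24) 1 'a'
  2: (24,12) 2 'ae'
  3: (12,18) 0 ''
  4: (18,5) 1 'b'
  5: (5,23) 0 ''
  6: (23,11) 3 'cae'
  7: (11,1) 1 'c'
  8: (1,2) 1 'c'
  9: (2,7) 1 'c'
  10: (7,21) 0 ''
  11: (21,17) 1 'd'
  12: (17,4) 2 'db'
  13: (4,10) 1 'd'
  14: (10,20) 1 'd'
  15: (20,3) 2 'dd'
  16: (3,19) 2 'dd'
  17: (19,14) 1 'd'
  18: (14,25) 0 ''
  19: (25,0) 1 'e'
  20: (0,6) 2 'ec'
  21: (6,16) 1 'e'
  22: (16,9) 2 'ed'
  23: (9,13) 2 'ed'
  24: (13,15) 1 'e'
  25: (15,8) 3 'eed'

[0, 1, 2, 0, 1, 0, 3, 1, 1, 1, 0, 1, 2, 1, 1, 2, 2, 1, 0, 1, 2, 1, 2, 2, 1, 3]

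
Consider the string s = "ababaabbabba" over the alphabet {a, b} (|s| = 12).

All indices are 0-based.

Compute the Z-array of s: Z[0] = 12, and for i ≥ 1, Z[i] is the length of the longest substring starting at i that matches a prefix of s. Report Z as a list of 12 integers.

Z[0]=12
i=1: outside box; Z[1]=0
i=2: outside box; Z[2]=3 extend→box=[2,5)
i=3: min(r-i=2, Z[1]=0)=0; Z[3]=0
i=4: min(r-i=1, Z[2]=3)=1; Z[4]=1
i=5: outside box; Z[5]=2 extend→box=[5,7)
i=6: min(r-i=1, Z[1]=0)=0; Z[6]=0
i=7: outside box; Z[7]=0
i=8: outside box; Z[8]=2 extend→box=[8,10)
i=9: min(r-i=1, Z[1]=0)=0; Z[9]=0
i=10: outside box; Z[10]=0
i=11: outside box; Z[11]=1 extend→box=[11,12)

[12, 0, 3, 0, 1, 2, 0, 0, 2, 0, 0, 1]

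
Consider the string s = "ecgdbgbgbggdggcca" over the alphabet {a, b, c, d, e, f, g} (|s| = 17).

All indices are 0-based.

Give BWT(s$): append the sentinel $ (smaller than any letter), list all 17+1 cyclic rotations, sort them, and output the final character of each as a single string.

rank  rotation            last
    0  $ecgdbgbgbggdggcca  a
    1  a$ecgdbgbgbggdggcc  c
    2  bgbgbggdggcca$ecgd  d
    3  bgbggdggcca$ecgdbg  g
    4  bggdggcca$ecgdbgbg  g
    5  ca$ecgdbgbgbggdggc  c
    6  cca$ecgdbgbgbggdgg  g
    7  cgdbgbgbggdggcca$e  e
    8  dbgbgbggdggcca$ecg  g
    9  dggcca$ecgdbgbgbgg  g
   10  ecgdbgbgbggdggcca$  $
   11  gbgbggdggcca$ecgdb  b
   12  gbggdggcca$ecgdbgb  b
   13  gcca$ecgdbgbgbggdg  g
   14  gdbgbgbggdggcca$ec  c
   15  gdggcca$ecgdbgbgbg  g
   16  ggcca$ecgdbgbgbggd  d
   17  ggdggcca$ecgdbgbgb  b

acdggcgegg$bbgcgdb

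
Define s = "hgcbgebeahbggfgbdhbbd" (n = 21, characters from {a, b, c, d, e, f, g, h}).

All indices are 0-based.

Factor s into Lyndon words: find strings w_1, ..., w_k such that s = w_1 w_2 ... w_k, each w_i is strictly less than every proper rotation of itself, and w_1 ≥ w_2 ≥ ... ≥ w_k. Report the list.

["h", "g", "c", "bge", "be", "ahbggfgbdhbbd"]

emit factor 1: 'h' (i=0, period=1)
emit factor 2: 'g' (i=1, period=1)
emit factor 3: 'c' (i=2, period=1)
emit factor 4: 'bge' (i=3, period=3)
emit factor 5: 'be' (i=6, period=2)
emit factor 6: 'ahbggfgbdhbbd' (i=8, period=13)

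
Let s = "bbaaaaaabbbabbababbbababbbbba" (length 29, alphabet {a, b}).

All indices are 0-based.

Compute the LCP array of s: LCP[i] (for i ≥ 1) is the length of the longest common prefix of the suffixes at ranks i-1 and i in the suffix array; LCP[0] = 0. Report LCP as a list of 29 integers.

rank | idx | suffix
   0 |  28 | a
   1 |   2 | aaaaaabbbabbababbbababbbbba
   2 |   3 | aaaaabbbabbababbbababbbbba
   3 |   4 | aaaabbbabbababbbababbbbba
   4 |   5 | aaabbbabbababbbababbbbba
   5 |   6 | aabbbabbababbbababbbbba
   6 |  14 | ababbbababbbbba
   7 |  20 | ababbbbba
   8 |  11 | abbababbbababbbbba
   9 |  16 | abbbababbbbba
  10 |   7 | abbbabbababbbababbbbba
  11 |  22 | abbbbba
  12 |  27 | ba
  13 |   1 | baaaaaabbbabbababbbababbbbba
  14 |  13 | bababbbababbbbba
  15 |  19 | bababbbbba
  16 |  10 | babbababbbababbbbba
  17 |  15 | babbbababbbbba
  18 |  21 | babbbbba
  19 |  26 | bba
  20 |   0 | bbaaaaaabbbabbababbbababbbbba
  21 |  12 | bbababbbababbbbba
  22 |  18 | bbababbbbba
  23 |   9 | bbabbababbbababbbbba
  24 |  25 | bbba
  25 |  17 | bbbababbbbba
  26 |   8 | bbbabbababbbababbbbba
  27 |  24 | bbbba
  28 |  23 | bbbbba

SA = [28, 2, 3, 4, 5, 6, 14, 20, 11, 16, 7, 22, 27, 1, 13, 19, 10, 15, 21, 26, 0, 12, 18, 9, 25, 17, 8, 24, 23]
rank  pair      lcp
   1  s[28:],s[2:]  1  'a'
   2  s[2:],s[3:]  5  'aaaaa'
   3  s[3:],s[4:]  4  'aaaa'
   4  s[4:],s[5:]  3  'aaa'
   5  s[5:],s[6:]  2  'aa'
   6  s[6:],s[14:]  1  'a'
   7  s[14:],s[20:]  6  'ababbb'
   8  s[20:],s[11:]  2  'ab'
   9  s[11:],s[16:]  3  'abb'
  10  s[16:],s[7:]  6  'abbbab'
  11  s[7:],s[22:]  4  'abbb'
  12  s[22:],s[27:]  0  ''
  13  s[27:],s[1:]  2  'ba'
  14  s[1:],s[13:]  2  'ba'
  15  s[13:],s[19:]  7  'bababbb'
  16  s[19:],s[10:]  3  'bab'
  17  s[10:],s[15:]  4  'babb'
  18  s[15:],s[21:]  5  'babbb'
  19  s[21:],s[26:]  1  'b'
  20  s[26:],s[0:]  3  'bba'
  21  s[0:],s[12:]  3  'bba'
  22  s[12:],s[18:]  8  'bbababbb'
  23  s[18:],s[9:]  4  'bbab'
  24  s[9:],s[25:]  2  'bb'
  25  s[25:],s[17:]  4  'bbba'
  26  s[17:],s[8:]  5  'bbbab'
  27  s[8:],s[24:]  3  'bbb'
  28  s[24:],s[23:]  4  'bbbb'

[0, 1, 5, 4, 3, 2, 1, 6, 2, 3, 6, 4, 0, 2, 2, 7, 3, 4, 5, 1, 3, 3, 8, 4, 2, 4, 5, 3, 4]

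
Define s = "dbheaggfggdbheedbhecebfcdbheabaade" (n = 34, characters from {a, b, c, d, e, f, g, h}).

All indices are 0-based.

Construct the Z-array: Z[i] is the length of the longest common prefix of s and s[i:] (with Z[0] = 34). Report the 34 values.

[34, 0, 0, 0, 0, 0, 0, 0, 0, 0, 4, 0, 0, 0, 0, 4, 0, 0, 0, 0, 0, 0, 0, 0, 5, 0, 0, 0, 0, 0, 0, 0, 1, 0]

Z[0]=34
i=1: fresh scan; Z[1]=0
i=2: fresh scan; Z[2]=0
i=3: fresh scan; Z[3]=0
i=4: fresh scan; Z[4]=0
i=5: fresh scan; Z[5]=0
i=6: fresh scan; Z[6]=0
i=7: fresh scan; Z[7]=0
i=8: fresh scan; Z[8]=0
i=9: fresh scan; Z[9]=0
i=10: fresh scan; Z[10]=4 scan→box=[10,14)
i=11: min(r-i=3, Z[1]=0)=0; Z[11]=0
i=12: min(r-i=2, Z[2]=0)=0; Z[12]=0
i=13: min(r-i=1, Z[3]=0)=0; Z[13]=0
i=14: fresh scan; Z[14]=0
i=15: fresh scan; Z[15]=4 scan→box=[15,19)
i=16: min(r-i=3, Z[1]=0)=0; Z[16]=0
i=17: min(r-i=2, Z[2]=0)=0; Z[17]=0
i=18: min(r-i=1, Z[3]=0)=0; Z[18]=0
i=19: fresh scan; Z[19]=0
i=20: fresh scan; Z[20]=0
i=21: fresh scan; Z[21]=0
i=22: fresh scan; Z[22]=0
i=23: fresh scan; Z[23]=0
i=24: fresh scan; Z[24]=5 scan→box=[24,29)
i=25: min(r-i=4, Z[1]=0)=0; Z[25]=0
i=26: min(r-i=3, Z[2]=0)=0; Z[26]=0
i=27: min(r-i=2, Z[3]=0)=0; Z[27]=0
i=28: min(r-i=1, Z[4]=0)=0; Z[28]=0
i=29: fresh scan; Z[29]=0
i=30: fresh scan; Z[30]=0
i=31: fresh scan; Z[31]=0
i=32: fresh scan; Z[32]=1 scan→box=[32,33)
i=33: fresh scan; Z[33]=0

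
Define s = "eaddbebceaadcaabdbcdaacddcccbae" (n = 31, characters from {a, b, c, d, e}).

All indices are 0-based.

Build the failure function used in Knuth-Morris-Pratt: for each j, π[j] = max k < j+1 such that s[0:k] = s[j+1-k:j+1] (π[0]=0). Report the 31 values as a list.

[0, 0, 0, 0, 0, 1, 0, 0, 1, 2, 0, 0, 0, 0, 0, 0, 0, 0, 0, 0, 0, 0, 0, 0, 0, 0, 0, 0, 0, 0, 1]

π[0] = 0
j=1 s[j]='a': π[1]=0 (border '')
j=2 s[j]='d': π[2]=0 (border '')
j=3 s[j]='d': π[3]=0 (border '')
j=4 s[j]='b': π[4]=0 (border '')
j=5 s[j]='e': π[5]=1 (border 'e')
j=6 s[j]='b': k: 1→0; π[6]=0 (border '')
j=7 s[j]='c': π[7]=0 (border '')
j=8 s[j]='e': π[8]=1 (border 'e')
j=9 s[j]='a': π[9]=2 (border 'ea')
j=10 s[j]='a': k: 2→0; π[10]=0 (border '')
j=11 s[j]='d': π[11]=0 (border '')
j=12 s[j]='c': π[12]=0 (border '')
j=13 s[j]='a': π[13]=0 (border '')
j=14 s[j]='a': π[14]=0 (border '')
j=15 s[j]='b': π[15]=0 (border '')
j=16 s[j]='d': π[16]=0 (border '')
j=17 s[j]='b': π[17]=0 (border '')
j=18 s[j]='c': π[18]=0 (border '')
j=19 s[j]='d': π[19]=0 (border '')
j=20 s[j]='a': π[20]=0 (border '')
j=21 s[j]='a': π[21]=0 (border '')
j=22 s[j]='c': π[22]=0 (border '')
j=23 s[j]='d': π[23]=0 (border '')
j=24 s[j]='d': π[24]=0 (border '')
j=25 s[j]='c': π[25]=0 (border '')
j=26 s[j]='c': π[26]=0 (border '')
j=27 s[j]='c': π[27]=0 (border '')
j=28 s[j]='b': π[28]=0 (border '')
j=29 s[j]='a': π[29]=0 (border '')
j=30 s[j]='e': π[30]=1 (border 'e')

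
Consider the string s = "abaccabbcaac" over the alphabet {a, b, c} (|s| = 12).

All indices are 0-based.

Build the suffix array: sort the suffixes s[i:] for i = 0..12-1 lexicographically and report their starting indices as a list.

rank | idx | suffix
   0 |   9 | aac
   1 |   0 | abaccabbcaac
   2 |   5 | abbcaac
   3 |  10 | ac
   4 |   2 | accabbcaac
   5 |   1 | baccabbcaac
   6 |   6 | bbcaac
   7 |   7 | bcaac
   8 |  11 | c
   9 |   8 | caac
  10 |   4 | cabbcaac
  11 |   3 | ccabbcaac

[9, 0, 5, 10, 2, 1, 6, 7, 11, 8, 4, 3]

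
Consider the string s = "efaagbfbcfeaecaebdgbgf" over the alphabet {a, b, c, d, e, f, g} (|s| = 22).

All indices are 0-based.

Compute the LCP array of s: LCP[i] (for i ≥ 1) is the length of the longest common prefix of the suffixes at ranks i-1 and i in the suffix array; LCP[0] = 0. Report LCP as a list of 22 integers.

[0, 1, 2, 1, 0, 1, 1, 1, 0, 1, 0, 0, 1, 1, 1, 0, 1, 1, 1, 0, 2, 1]

sorted suffixes:
  #0 SA[0]=2  'aagbfbcfeaecaebdgbgf'
  #1 SA[1]=14  'aebdgbgf'
  #2 SA[2]=11  'aecaebdgbgf'
  #3 SA[3]=3  'agbfbcfeaecaebdgbgf'
  #4 SA[4]=7  'bcfeaecaebdgbgf'
  #5 SA[5]=16  'bdgbgf'
  #6 SA[6]=5  'bfbcfeaecaebdgbgf'
  #7 SA[7]=19  'bgf'
  #8 SA[8]=13  'caebdgbgf'
  #9 SA[9]=8  'cfeaecaebdgbgf'
  #10 SA[10]=17  'dgbgf'
  #11 SA[11]=10  'eaecaebdgbgf'
  #12 SA[12]=15  'ebdgbgf'
  #13 SA[13]=12  'ecaebdgbgf'
  #14 SA[14]=0  'efaagbfbcfeaecaebdgbgf'
  #15 SA[15]=21  'f'
  #16 SA[16]=1  'faagbfbcfeaecaebdgbgf'
  #17 SA[17]=6  'fbcfeaecaebdgbgf'
  #18 SA[18]=9  'feaecaebdgbgf'
  #19 SA[19]=4  'gbfbcfeaecaebdgbgf'
  #20 SA[20]=18  'gbgf'
  #21 SA[21]=20  'gf'

SA = [2, 14, 11, 3, 7, 16, 5, 19, 13, 8, 17, 10, 15, 12, 0, 21, 1, 6, 9, 4, 18, 20]
[i] adj suffixes → lcp
  [1] 2/14 → 1 ('a')
  [2] 14/11 → 2 ('ae')
  [3] 11/3 → 1 ('a')
  [4] 3/7 → 0 ('')
  [5] 7/16 → 1 ('b')
  [6] 16/5 → 1 ('b')
  [7] 5/19 → 1 ('b')
  [8] 19/13 → 0 ('')
  [9] 13/8 → 1 ('c')
  [10] 8/17 → 0 ('')
  [11] 17/10 → 0 ('')
  [12] 10/15 → 1 ('e')
  [13] 15/12 → 1 ('e')
  [14] 12/0 → 1 ('e')
  [15] 0/21 → 0 ('')
  [16] 21/1 → 1 ('f')
  [17] 1/6 → 1 ('f')
  [18] 6/9 → 1 ('f')
  [19] 9/4 → 0 ('')
  [20] 4/18 → 2 ('gb')
  [21] 18/20 → 1 ('g')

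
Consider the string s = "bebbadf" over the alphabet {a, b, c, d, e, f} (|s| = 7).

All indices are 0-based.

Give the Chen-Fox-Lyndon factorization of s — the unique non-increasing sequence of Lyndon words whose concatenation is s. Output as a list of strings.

emit factor 1: 'be' (i=0, period=2)
emit factor 2: 'b' (i=2, period=1)
emit factor 3: 'b' (i=3, period=1)
emit factor 4: 'adf' (i=4, period=3)

["be", "b", "b", "adf"]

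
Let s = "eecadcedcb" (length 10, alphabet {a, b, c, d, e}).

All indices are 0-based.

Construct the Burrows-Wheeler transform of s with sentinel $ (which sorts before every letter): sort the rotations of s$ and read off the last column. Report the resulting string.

rank  rotation     last
    0  $eecadcedcb  b
    1  adcedcb$eec  c
    2  b$eecadcedc  c
    3  cadcedcb$ee  e
    4  cb$eecadced  d
    5  cedcb$eecad  d
    6  dcb$eecadce  e
    7  dcedcb$eeca  a
    8  ecadcedcb$e  e
    9  edcb$eecadc  c
   10  eecadcedcb$  $

bcceddeaec$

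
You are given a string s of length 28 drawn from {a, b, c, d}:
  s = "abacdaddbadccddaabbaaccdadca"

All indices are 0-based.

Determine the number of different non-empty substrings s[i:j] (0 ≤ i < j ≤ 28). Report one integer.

rank→(start, suffix):
  0 → (27, 'a')
  1 → (15, 'aabbaaccdadca')
  2 → (19, 'aaccdadca')
  3 → (0, 'abacdaddbadccddaabbaaccdadca')
  4 → (16, 'abbaaccdadca')
  5 → (20, 'accdadca')
  6 → (2, 'acdaddbadccddaabbaaccdadca')
  7 → (24, 'adca')
  8 → (9, 'adccddaabbaaccdadca')
  9 → (5, 'addbadccddaabbaaccdadca')
  10 → (18, 'baaccdadca')
  11 → (1, 'bacdaddbadccddaabbaaccdadca')
  12 → (8, 'badccddaabbaaccdadca')
  13 → (17, 'bbaaccdadca')
  14 → (26, 'ca')
  15 → (21, 'ccdadca')
  16 → (11, 'ccddaabbaaccdadca')
  17 → (22, 'cdadca')
  18 → (3, 'cdaddbadccddaabbaaccdadca')
  19 → (12, 'cddaabbaaccdadca')
  20 → (14, 'daabbaaccdadca')
  21 → (23, 'dadca')
  22 → (4, 'daddbadccddaabbaaccdadca')
  23 → (7, 'dbadccddaabbaaccdadca')
  24 → (25, 'dca')
  25 → (10, 'dccddaabbaaccdadca')
  26 → (13, 'ddaabbaaccdadca')
  27 → (6, 'ddbadccddaabbaaccdadca')

SA = [27, 15, 19, 0, 16, 20, 2, 24, 9, 5, 18, 1, 8, 17, 26, 21, 11, 22, 3, 12, 14, 23, 4, 7, 25, 10, 13, 6]
i: (SA[i-1],SA[i]) lcp shared
  1: (27,15) 1 'a'
  2: (15,19) 2 'aa'
  3: (19,0) 1 'a'
  4: (0,16) 2 'ab'
  5: (16,20) 1 'a'
  6: (20,2) 2 'ac'
  7: (2,24) 1 'a'
  8: (24,9) 3 'adc'
  9: (9,5) 2 'ad'
  10: (5,18) 0 ''
  11: (18,1) 2 'ba'
  12: (1,8) 2 'ba'
  13: (8,17) 1 'b'
  14: (17,26) 0 ''
  15: (26,21) 1 'c'
  16: (21,11) 3 'ccd'
  17: (11,22) 1 'c'
  18: (22,3) 4 'cdad'
  19: (3,12) 2 'cd'
  20: (12,14) 0 ''
  21: (14,23) 2 'da'
  22: (23,4) 3 'dad'
  23: (4,7) 1 'd'
  24: (7,25) 1 'd'
  25: (25,10) 2 'dc'
  26: (10,13) 1 'd'
  27: (13,6) 2 'dd'

n(n+1)/2 = 28·29/2 = 406
Σ LCP = 0 + 1 + 2 + 1 + 2 + 1 + 2 + 1 + 3 + 2 + 0 + 2 + 2 + 1 + 0 + 1 + 3 + 1 + 4 + 2 + 0 + 2 + 3 + 1 + 1 + 2 + 1 + 2 = 43
distinct = 406 − 43 = 363

363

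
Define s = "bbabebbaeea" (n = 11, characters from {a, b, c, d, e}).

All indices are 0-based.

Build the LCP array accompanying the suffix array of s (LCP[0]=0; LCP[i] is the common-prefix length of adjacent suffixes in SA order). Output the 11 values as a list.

[0, 1, 1, 0, 2, 1, 3, 1, 0, 1, 1]

rank | idx | suffix
   0 |  10 | a
   1 |   2 | abebbaeea
   2 |   7 | aeea
   3 |   1 | babebbaeea
   4 |   6 | baeea
   5 |   0 | bbabebbaeea
   6 |   5 | bbaeea
   7 |   3 | bebbaeea
   8 |   9 | ea
   9 |   4 | ebbaeea
  10 |   8 | eea

SA = [10, 2, 7, 1, 6, 0, 5, 3, 9, 4, 8]
i: (SA[i-1],SA[i]) lcp shared
  1: (10,2) 1 'a'
  2: (2,7) 1 'a'
  3: (7,1) 0 ''
  4: (1,6) 2 'ba'
  5: (6,0) 1 'b'
  6: (0,5) 3 'bba'
  7: (5,3) 1 'b'
  8: (3,9) 0 ''
  9: (9,4) 1 'e'
  10: (4,8) 1 'e'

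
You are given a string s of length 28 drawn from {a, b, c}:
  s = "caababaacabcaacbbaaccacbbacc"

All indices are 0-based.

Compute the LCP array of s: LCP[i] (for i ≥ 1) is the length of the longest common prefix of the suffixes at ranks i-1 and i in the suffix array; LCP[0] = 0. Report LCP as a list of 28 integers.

[0, 2, 3, 3, 1, 3, 2, 1, 2, 5, 2, 3, 0, 4, 2, 2, 1, 3, 1, 0, 1, 3, 2, 2, 1, 4, 1, 2]

sorted suffixes:
  #0 SA[0]=1  'aababaacabcaacbbaaccacbbacc'
  #1 SA[1]=6  'aacabcaacbbaaccacbbacc'
  #2 SA[2]=12  'aacbbaaccacbbacc'
  #3 SA[3]=17  'aaccacbbacc'
  #4 SA[4]=4  'abaacabcaacbbaaccacbbacc'
  #5 SA[5]=2  'ababaacabcaacbbaaccacbbacc'
  #6 SA[6]=9  'abcaacbbaaccacbbacc'
  #7 SA[7]=7  'acabcaacbbaaccacbbacc'
  #8 SA[8]=13  'acbbaaccacbbacc'
  #9 SA[9]=21  'acbbacc'
  #10 SA[10]=25  'acc'
  #11 SA[11]=18  'accacbbacc'
  #12 SA[12]=5  'baacabcaacbbaaccacbbacc'
  #13 SA[13]=16  'baaccacbbacc'
  #14 SA[14]=3  'babaacabcaacbbaaccacbbacc'
  #15 SA[15]=24  'bacc'
  #16 SA[16]=15  'bbaaccacbbacc'
  #17 SA[17]=23  'bbacc'
  #18 SA[18]=10  'bcaacbbaaccacbbacc'
  #19 SA[19]=27  'c'
  #20 SA[20]=0  'caababaacabcaacbbaaccacbbacc'
  #21 SA[21]=11  'caacbbaaccacbbacc'
  #22 SA[22]=8  'cabcaacbbaaccacbbacc'
  #23 SA[23]=20  'cacbbacc'
  #24 SA[24]=14  'cbbaaccacbbacc'
  #25 SA[25]=22  'cbbacc'
  #26 SA[26]=26  'cc'
  #27 SA[27]=19  'ccacbbacc'

SA = [1, 6, 12, 17, 4, 2, 9, 7, 13, 21, 25, 18, 5, 16, 3, 24, 15, 23, 10, 27, 0, 11, 8, 20, 14, 22, 26, 19]
i: (SA[i-1],SA[i]) lcp shared
  1: (1,6) 2 'aa'
  2: (6,12) 3 'aac'
  3: (12,17) 3 'aac'
  4: (17,4) 1 'a'
  5: (4,2) 3 'aba'
  6: (2,9) 2 'ab'
  7: (9,7) 1 'a'
  8: (7,13) 2 'ac'
  9: (13,21) 5 'acbba'
  10: (21,25) 2 'ac'
  11: (25,18) 3 'acc'
  12: (18,5) 0 ''
  13: (5,16) 4 'baac'
  14: (16,3) 2 'ba'
  15: (3,24) 2 'ba'
  16: (24,15) 1 'b'
  17: (15,23) 3 'bba'
  18: (23,10) 1 'b'
  19: (10,27) 0 ''
  20: (27,0) 1 'c'
  21: (0,11) 3 'caa'
  22: (11,8) 2 'ca'
  23: (8,20) 2 'ca'
  24: (20,14) 1 'c'
  25: (14,22) 4 'cbba'
  26: (22,26) 1 'c'
  27: (26,19) 2 'cc'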